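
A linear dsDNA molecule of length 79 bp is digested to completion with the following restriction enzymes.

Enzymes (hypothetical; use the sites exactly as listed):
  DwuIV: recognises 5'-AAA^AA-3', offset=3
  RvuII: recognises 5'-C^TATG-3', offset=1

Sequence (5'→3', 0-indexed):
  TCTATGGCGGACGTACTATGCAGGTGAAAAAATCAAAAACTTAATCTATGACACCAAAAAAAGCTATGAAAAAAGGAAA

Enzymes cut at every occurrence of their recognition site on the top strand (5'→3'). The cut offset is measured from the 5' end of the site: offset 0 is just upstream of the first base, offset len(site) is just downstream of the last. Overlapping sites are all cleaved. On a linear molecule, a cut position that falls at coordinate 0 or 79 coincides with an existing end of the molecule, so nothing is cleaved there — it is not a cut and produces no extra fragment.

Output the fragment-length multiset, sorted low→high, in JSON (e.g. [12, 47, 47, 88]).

Scan for sites:
  DwuIV AAAAA/3: at [26, 27, 34, 55, 56, 57, 68, 69] ⇒ [29, 30, 37, 58, 59, 60, 71, 72]
  RvuII CTATG/1: at [1, 15, 45, 63] ⇒ [2, 16, 46, 64]

Pooled cuts: [2, 16, 29, 30, 37, 46, 58, 59, 60, 64, 71, 72]

Fragment lengths:
  [0,2): 2 bp
  [2,16): 14 bp
  [16,29): 13 bp
  [29,30): 1 bp
  [30,37): 7 bp
  [37,46): 9 bp
  [46,58): 12 bp
  [58,59): 1 bp
  [59,60): 1 bp
  [60,64): 4 bp
  [64,71): 7 bp
  [71,72): 1 bp
  [72,79): 7 bp

[1,1,1,1,2,4,7,7,7,9,12,13,14]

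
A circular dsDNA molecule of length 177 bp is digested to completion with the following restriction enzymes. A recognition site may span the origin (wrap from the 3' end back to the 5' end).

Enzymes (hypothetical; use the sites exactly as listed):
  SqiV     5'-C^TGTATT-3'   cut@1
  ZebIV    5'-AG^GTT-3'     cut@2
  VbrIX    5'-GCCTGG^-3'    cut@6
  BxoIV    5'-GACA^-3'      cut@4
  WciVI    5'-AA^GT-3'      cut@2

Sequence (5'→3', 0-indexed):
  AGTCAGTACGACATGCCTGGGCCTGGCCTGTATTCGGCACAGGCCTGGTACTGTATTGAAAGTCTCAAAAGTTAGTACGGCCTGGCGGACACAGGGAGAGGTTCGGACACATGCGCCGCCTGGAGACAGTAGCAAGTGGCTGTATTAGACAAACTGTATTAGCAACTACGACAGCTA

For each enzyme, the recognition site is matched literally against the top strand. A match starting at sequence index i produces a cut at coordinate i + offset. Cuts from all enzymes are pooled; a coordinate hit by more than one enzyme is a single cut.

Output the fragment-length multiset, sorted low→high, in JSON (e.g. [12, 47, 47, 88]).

Site scan:
  SqiV CTGTATT/1: at [27, 50, 139, 153] ⇒ [28, 51, 140, 154]
  ZebIV AGGTT/2: at [98] ⇒ [100]
  VbrIX GCCTGG/6: at [14, 20, 42, 79, 117] ⇒ [20, 26, 48, 85, 123]
  BxoIV GACA/4: at [9, 87, 105, 124, 147, 169] ⇒ [13, 91, 109, 128, 151, 173]
  WciVI AAGT/2: at [59, 68, 133, 176] ⇒ [1, 61, 70, 135]

All cut coordinates (distinct, sorted): [1, 13, 20, 26, 28, 48, 51, 61, 70, 85, 91, 100, 109, 123, 128, 135, 140, 151, 154, 173]

Fragment lengths:
  1→13: 12 bp
  13→20: 7 bp
  20→26: 6 bp
  26→28: 2 bp
  28→48: 20 bp
  48→51: 3 bp
  51→61: 10 bp
  61→70: 9 bp
  70→85: 15 bp
  85→91: 6 bp
  91→100: 9 bp
  100→109: 9 bp
  109→123: 14 bp
  123→128: 5 bp
  128→135: 7 bp
  135→140: 5 bp
  140→151: 11 bp
  151→154: 3 bp
  154→173: 19 bp
  173→1 (wrap): 177-173+1 = 5 bp

[2,3,3,5,5,5,6,6,7,7,9,9,9,10,11,12,14,15,19,20]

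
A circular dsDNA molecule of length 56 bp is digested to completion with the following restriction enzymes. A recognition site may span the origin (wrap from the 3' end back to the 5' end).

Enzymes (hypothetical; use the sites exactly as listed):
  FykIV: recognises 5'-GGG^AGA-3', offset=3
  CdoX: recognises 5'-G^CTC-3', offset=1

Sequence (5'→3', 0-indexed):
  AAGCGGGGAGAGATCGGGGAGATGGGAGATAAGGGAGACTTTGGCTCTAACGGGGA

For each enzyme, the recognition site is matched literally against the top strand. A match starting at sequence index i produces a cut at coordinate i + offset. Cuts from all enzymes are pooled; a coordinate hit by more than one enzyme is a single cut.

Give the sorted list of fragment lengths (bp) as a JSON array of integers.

[7,9,9,11,20]

Site scan:
  FykIV GGGAGA/3: at [5, 16, 23, 32] ⇒ [8, 19, 26, 35]
  CdoX GCTC/1: at [43] ⇒ [44]

All cut coordinates (distinct, sorted): [8, 19, 26, 35, 44]

Fragment lengths:
  8→19: 11 bp
  19→26: 7 bp
  26→35: 9 bp
  35→44: 9 bp
  44→8 (wrap): 56-44+8 = 20 bp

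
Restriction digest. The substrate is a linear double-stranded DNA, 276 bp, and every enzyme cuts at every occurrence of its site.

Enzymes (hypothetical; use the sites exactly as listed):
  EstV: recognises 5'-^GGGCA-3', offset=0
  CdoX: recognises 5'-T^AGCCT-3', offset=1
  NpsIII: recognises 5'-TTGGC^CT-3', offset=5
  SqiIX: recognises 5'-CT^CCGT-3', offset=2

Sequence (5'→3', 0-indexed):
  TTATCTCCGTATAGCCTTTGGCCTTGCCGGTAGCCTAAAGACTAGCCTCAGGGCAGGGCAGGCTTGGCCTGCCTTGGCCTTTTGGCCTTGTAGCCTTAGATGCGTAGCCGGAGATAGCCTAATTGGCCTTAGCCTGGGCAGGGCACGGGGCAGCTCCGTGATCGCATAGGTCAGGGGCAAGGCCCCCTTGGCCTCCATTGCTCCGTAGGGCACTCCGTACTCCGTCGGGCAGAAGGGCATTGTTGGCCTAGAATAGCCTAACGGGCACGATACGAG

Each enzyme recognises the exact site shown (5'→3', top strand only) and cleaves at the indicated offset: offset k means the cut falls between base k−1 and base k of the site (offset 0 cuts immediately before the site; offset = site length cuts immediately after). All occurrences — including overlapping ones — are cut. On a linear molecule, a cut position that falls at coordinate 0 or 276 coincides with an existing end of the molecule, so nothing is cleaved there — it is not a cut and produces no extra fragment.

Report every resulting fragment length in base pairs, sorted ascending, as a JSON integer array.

Scan for sites:
  EstV (GGGCA, off=0): starts [50, 55, 135, 140, 147, 174, 207, 226, 234, 262] → cuts [50, 55, 135, 140, 147, 174, 207, 226, 234, 262]
  CdoX (TAGCCT, off=1): starts [11, 30, 42, 90, 114, 129, 253] → cuts [12, 31, 43, 91, 115, 130, 254]
  NpsIII (TTGGCCT, off=5): starts [17, 63, 73, 81, 122, 187, 242] → cuts [22, 68, 78, 86, 127, 192, 247]
  SqiIX (CTCCGT, off=2): starts [4, 153, 200, 212, 219] → cuts [6, 155, 202, 214, 221]

All cut coordinates (distinct, sorted): [6, 12, 22, 31, 43, 50, 55, 68, 78, 86, 91, 115, 127, 130, 135, 140, 147, 155, 174, 192, 202, 207, 214, 221, 226, 234, 247, 254, 262]

Fragment lengths:
  [0,6): 6 bp
  [6,12): 6 bp
  [12,22): 10 bp
  [22,31): 9 bp
  [31,43): 12 bp
  [43,50): 7 bp
  [50,55): 5 bp
  [55,68): 13 bp
  [68,78): 10 bp
  [78,86): 8 bp
  [86,91): 5 bp
  [91,115): 24 bp
  [115,127): 12 bp
  [127,130): 3 bp
  [130,135): 5 bp
  [135,140): 5 bp
  [140,147): 7 bp
  [147,155): 8 bp
  [155,174): 19 bp
  [174,192): 18 bp
  [192,202): 10 bp
  [202,207): 5 bp
  [207,214): 7 bp
  [214,221): 7 bp
  [221,226): 5 bp
  [226,234): 8 bp
  [234,247): 13 bp
  [247,254): 7 bp
  [254,262): 8 bp
  [262,276): 14 bp

[3,5,5,5,5,5,5,6,6,7,7,7,7,7,8,8,8,8,9,10,10,10,12,12,13,13,14,18,19,24]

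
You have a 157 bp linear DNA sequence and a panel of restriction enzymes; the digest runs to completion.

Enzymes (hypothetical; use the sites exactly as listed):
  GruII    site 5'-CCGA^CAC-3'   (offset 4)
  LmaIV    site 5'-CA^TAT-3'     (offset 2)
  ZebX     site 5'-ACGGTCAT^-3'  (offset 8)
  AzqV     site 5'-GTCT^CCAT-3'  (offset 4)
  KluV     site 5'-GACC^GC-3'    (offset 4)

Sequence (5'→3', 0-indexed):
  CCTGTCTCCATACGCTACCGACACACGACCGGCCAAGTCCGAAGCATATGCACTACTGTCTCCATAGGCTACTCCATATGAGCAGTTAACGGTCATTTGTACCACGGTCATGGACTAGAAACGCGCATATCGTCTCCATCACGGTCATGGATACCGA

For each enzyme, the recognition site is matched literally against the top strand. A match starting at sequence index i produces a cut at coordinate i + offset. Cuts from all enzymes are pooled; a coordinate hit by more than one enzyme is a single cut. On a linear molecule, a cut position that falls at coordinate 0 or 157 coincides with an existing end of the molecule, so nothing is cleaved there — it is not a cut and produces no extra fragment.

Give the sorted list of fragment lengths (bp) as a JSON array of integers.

[7,8,9,13,14,15,15,15,16,20,25]

Per-enzyme occurrences:
  GruII CCGACAC/4: at [17] ⇒ [21]
  LmaIV CATAT/2: at [44, 74, 125] ⇒ [46, 76, 127]
  ZebX ACGGTCAT/8: at [88, 103, 140] ⇒ [96, 111, 148]
  AzqV GTCTCCAT/4: at [3, 57, 131] ⇒ [7, 61, 135]
  KluV (GACCGC, off=4): no sites

Pooled cuts: [7, 21, 46, 61, 76, 96, 111, 127, 135, 148]

Fragment lengths:
  [0,7): 7 bp
  [7,21): 14 bp
  [21,46): 25 bp
  [46,61): 15 bp
  [61,76): 15 bp
  [76,96): 20 bp
  [96,111): 15 bp
  [111,127): 16 bp
  [127,135): 8 bp
  [135,148): 13 bp
  [148,157): 9 bp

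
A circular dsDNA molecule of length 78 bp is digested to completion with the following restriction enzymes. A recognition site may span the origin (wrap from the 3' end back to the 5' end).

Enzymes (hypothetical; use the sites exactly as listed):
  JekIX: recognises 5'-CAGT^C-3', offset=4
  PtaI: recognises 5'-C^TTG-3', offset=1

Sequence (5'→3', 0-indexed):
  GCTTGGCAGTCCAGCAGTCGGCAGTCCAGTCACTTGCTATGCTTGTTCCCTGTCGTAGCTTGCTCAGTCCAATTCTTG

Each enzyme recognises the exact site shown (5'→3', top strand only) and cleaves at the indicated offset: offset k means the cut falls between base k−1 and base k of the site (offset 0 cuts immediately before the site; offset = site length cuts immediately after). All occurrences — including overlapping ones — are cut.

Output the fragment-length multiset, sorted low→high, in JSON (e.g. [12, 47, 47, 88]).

[3,5,5,7,7,8,8,9,9,17]

Scan for sites:
  JekIX (CAGTC, off=4): starts [6, 14, 21, 26, 64] → cuts [10, 18, 25, 30, 68]
  PtaI (CTTG, off=1): starts [1, 32, 41, 58, 74] → cuts [2, 33, 42, 59, 75]

Pooled cuts: [2, 10, 18, 25, 30, 33, 42, 59, 68, 75]

Fragments:
  2→10: 8 bp
  10→18: 8 bp
  18→25: 7 bp
  25→30: 5 bp
  30→33: 3 bp
  33→42: 9 bp
  42→59: 17 bp
  59→68: 9 bp
  68→75: 7 bp
  75→2 (wrap): 78-75+2 = 5 bp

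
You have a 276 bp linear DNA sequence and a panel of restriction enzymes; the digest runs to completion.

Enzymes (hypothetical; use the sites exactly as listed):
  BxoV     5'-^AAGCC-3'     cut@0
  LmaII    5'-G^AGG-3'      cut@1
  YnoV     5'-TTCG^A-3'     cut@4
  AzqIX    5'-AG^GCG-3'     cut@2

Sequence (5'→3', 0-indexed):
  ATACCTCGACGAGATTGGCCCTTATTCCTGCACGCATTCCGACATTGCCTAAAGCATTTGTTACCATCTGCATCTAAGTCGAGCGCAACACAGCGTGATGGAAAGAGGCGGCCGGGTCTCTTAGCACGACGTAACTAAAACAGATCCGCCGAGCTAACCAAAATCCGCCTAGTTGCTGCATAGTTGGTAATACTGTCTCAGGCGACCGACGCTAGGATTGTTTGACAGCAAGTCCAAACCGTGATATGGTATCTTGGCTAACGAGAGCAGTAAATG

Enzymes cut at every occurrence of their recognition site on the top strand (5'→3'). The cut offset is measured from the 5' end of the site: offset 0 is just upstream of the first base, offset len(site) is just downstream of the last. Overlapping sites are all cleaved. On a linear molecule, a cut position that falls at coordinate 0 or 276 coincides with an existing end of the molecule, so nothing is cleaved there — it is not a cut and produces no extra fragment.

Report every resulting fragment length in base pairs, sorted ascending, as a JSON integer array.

[2,75,94,105]

Site scan:
  BxoV (AAGCC, off=0): no sites
  LmaII (GAGG, off=1): starts [104] → cuts [105]
  YnoV (TTCGA, off=4): no sites
  AzqIX (AGGCG, off=2): starts [105, 199] → cuts [107, 201]

Pooled cuts: [105, 107, 201]

Fragments:
  [0,105): 105 bp
  [105,107): 2 bp
  [107,201): 94 bp
  [201,276): 75 bp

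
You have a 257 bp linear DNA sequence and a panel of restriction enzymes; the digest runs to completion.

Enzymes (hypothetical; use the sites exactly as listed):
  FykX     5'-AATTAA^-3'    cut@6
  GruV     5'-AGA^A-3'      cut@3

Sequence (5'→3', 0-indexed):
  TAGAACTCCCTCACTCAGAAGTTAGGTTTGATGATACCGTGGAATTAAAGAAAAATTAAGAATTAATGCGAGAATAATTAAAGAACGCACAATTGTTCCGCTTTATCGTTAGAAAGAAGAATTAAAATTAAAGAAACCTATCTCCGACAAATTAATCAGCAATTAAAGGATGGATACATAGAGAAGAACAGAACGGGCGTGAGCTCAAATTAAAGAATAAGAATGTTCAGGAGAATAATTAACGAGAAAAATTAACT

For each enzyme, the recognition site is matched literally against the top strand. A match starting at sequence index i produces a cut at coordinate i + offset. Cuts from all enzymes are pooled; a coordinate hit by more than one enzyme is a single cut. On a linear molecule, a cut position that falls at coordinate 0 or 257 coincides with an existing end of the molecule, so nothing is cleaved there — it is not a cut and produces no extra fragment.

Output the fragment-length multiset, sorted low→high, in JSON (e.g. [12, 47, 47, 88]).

Scan for sites:
  FykX (AATTAA, off=6): starts [42, 53, 60, 75, 119, 125, 149, 160, 207, 236, 249] → cuts [48, 59, 66, 81, 125, 131, 155, 166, 213, 242, 255]
  GruV (AGAA, off=3): starts [1, 16, 48, 58, 70, 81, 110, 114, 117, 131, 181, 184, 189, 213, 219, 231, 244] → cuts [4, 19, 51, 61, 73, 84, 113, 117, 120, 134, 184, 187, 192, 216, 222, 234, 247]

All cut coordinates (distinct, sorted): [4, 19, 48, 51, 59, 61, 66, 73, 81, 84, 113, 117, 120, 125, 131, 134, 155, 166, 184, 187, 192, 213, 216, 222, 234, 242, 247, 255]

Fragments:
  [0,4): 4 bp
  [4,19): 15 bp
  [19,48): 29 bp
  [48,51): 3 bp
  [51,59): 8 bp
  [59,61): 2 bp
  [61,66): 5 bp
  [66,73): 7 bp
  [73,81): 8 bp
  [81,84): 3 bp
  [84,113): 29 bp
  [113,117): 4 bp
  [117,120): 3 bp
  [120,125): 5 bp
  [125,131): 6 bp
  [131,134): 3 bp
  [134,155): 21 bp
  [155,166): 11 bp
  [166,184): 18 bp
  [184,187): 3 bp
  [187,192): 5 bp
  [192,213): 21 bp
  [213,216): 3 bp
  [216,222): 6 bp
  [222,234): 12 bp
  [234,242): 8 bp
  [242,247): 5 bp
  [247,255): 8 bp
  [255,257): 2 bp

[2,2,3,3,3,3,3,3,4,4,5,5,5,5,6,6,7,8,8,8,8,11,12,15,18,21,21,29,29]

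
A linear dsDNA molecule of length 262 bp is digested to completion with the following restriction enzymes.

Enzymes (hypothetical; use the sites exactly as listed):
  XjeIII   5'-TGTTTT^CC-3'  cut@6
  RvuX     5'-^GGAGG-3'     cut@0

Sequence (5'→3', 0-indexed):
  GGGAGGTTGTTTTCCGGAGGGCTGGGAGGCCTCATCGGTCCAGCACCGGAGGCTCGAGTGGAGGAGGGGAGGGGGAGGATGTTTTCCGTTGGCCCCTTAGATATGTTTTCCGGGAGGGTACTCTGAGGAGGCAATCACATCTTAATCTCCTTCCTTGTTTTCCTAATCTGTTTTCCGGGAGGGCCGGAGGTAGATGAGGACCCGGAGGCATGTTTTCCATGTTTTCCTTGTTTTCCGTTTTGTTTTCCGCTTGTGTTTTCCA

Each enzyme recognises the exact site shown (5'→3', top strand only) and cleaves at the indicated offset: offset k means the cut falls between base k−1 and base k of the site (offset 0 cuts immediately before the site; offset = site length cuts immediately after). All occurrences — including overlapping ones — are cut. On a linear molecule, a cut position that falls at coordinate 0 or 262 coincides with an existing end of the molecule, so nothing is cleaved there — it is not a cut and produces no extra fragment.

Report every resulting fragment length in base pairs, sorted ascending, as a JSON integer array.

Per-enzyme occurrences:
  XjeIII (TGTTTTCC, off=6): starts [7, 79, 103, 155, 168, 210, 219, 228, 240, 253] → cuts [13, 85, 109, 161, 174, 216, 225, 234, 246, 259]
  RvuX (GGAGG, off=0): starts [1, 15, 24, 47, 59, 62, 67, 73, 112, 126, 177, 185, 203] → cuts [1, 15, 24, 47, 59, 62, 67, 73, 112, 126, 177, 185, 203]

All cut coordinates (distinct, sorted): [1, 13, 15, 24, 47, 59, 62, 67, 73, 85, 109, 112, 126, 161, 174, 177, 185, 203, 216, 225, 234, 246, 259]

Fragments:
  [0,1): 1 bp
  [1,13): 12 bp
  [13,15): 2 bp
  [15,24): 9 bp
  [24,47): 23 bp
  [47,59): 12 bp
  [59,62): 3 bp
  [62,67): 5 bp
  [67,73): 6 bp
  [73,85): 12 bp
  [85,109): 24 bp
  [109,112): 3 bp
  [112,126): 14 bp
  [126,161): 35 bp
  [161,174): 13 bp
  [174,177): 3 bp
  [177,185): 8 bp
  [185,203): 18 bp
  [203,216): 13 bp
  [216,225): 9 bp
  [225,234): 9 bp
  [234,246): 12 bp
  [246,259): 13 bp
  [259,262): 3 bp

[1,2,3,3,3,3,5,6,8,9,9,9,12,12,12,12,13,13,13,14,18,23,24,35]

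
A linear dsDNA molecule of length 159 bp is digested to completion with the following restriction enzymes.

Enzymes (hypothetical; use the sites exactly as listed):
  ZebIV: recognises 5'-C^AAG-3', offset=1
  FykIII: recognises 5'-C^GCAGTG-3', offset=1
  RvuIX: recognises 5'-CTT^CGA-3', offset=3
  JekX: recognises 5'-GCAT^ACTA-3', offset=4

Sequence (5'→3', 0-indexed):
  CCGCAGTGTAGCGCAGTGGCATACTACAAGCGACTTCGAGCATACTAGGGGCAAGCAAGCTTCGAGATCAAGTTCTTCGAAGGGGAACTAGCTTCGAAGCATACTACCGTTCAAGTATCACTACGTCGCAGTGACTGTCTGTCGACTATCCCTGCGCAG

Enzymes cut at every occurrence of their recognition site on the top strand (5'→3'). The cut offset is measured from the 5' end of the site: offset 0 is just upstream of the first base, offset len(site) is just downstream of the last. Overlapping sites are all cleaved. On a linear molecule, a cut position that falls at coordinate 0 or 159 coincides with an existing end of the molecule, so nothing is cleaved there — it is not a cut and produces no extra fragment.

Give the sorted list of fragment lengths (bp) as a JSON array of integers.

Per-enzyme occurrences:
  ZebIV (CAAG, off=1): starts [26, 51, 55, 68, 111] → cuts [27, 52, 56, 69, 112]
  FykIII (CGCAGTG, off=1): starts [1, 11, 126] → cuts [2, 12, 127]
  RvuIX (CTTCGA, off=3): starts [33, 59, 74, 91] → cuts [36, 62, 77, 94]
  JekX (GCATACTA, off=4): starts [18, 39, 98] → cuts [22, 43, 102]

All cut coordinates (distinct, sorted): [2, 12, 22, 27, 36, 43, 52, 56, 62, 69, 77, 94, 102, 112, 127]

Fragments:
  [0,2): 2 bp
  [2,12): 10 bp
  [12,22): 10 bp
  [22,27): 5 bp
  [27,36): 9 bp
  [36,43): 7 bp
  [43,52): 9 bp
  [52,56): 4 bp
  [56,62): 6 bp
  [62,69): 7 bp
  [69,77): 8 bp
  [77,94): 17 bp
  [94,102): 8 bp
  [102,112): 10 bp
  [112,127): 15 bp
  [127,159): 32 bp

[2,4,5,6,7,7,8,8,9,9,10,10,10,15,17,32]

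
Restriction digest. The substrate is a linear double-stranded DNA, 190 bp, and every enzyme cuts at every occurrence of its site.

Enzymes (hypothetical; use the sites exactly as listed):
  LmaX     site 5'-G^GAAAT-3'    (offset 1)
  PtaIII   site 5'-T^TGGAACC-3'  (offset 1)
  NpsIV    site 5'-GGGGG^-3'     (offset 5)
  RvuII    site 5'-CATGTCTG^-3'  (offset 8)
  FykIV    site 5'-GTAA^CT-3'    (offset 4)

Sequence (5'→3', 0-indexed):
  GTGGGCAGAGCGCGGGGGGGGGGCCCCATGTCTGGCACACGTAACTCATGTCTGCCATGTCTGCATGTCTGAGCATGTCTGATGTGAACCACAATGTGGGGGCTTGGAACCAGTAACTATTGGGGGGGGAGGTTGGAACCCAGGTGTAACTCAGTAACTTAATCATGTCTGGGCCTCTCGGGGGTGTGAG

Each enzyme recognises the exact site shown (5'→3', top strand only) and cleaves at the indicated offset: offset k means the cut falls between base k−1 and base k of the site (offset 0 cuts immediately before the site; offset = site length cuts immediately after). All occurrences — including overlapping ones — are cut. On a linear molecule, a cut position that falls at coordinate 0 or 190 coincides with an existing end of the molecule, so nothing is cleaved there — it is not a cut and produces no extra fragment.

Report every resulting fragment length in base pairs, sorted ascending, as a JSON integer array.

[1,1,1,1,1,1,1,1,2,4,6,8,8,9,10,10,10,10,11,12,13,14,16,18,21]

Per-enzyme occurrences:
  LmaX (GGAAAT, off=1): no sites
  PtaIII (TTGGAACC, off=1): starts [103, 132] → cuts [104, 133]
  NpsIV (GGGGG, off=5): starts [13, 14, 15, 16, 17, 18, 97, 121, 122, 123, 124, 179] → cuts [18, 19, 20, 21, 22, 23, 102, 126, 127, 128, 129, 184]
  RvuII (CATGTCTG, off=8): starts [26, 46, 55, 63, 73, 163] → cuts [34, 54, 63, 71, 81, 171]
  FykIV (GTAACT, off=4): starts [40, 112, 145, 153] → cuts [44, 116, 149, 157]

Pooled cuts: [18, 19, 20, 21, 22, 23, 34, 44, 54, 63, 71, 81, 102, 104, 116, 126, 127, 128, 129, 133, 149, 157, 171, 184]

Fragment lengths:
  [0,18): 18 bp
  [18,19): 1 bp
  [19,20): 1 bp
  [20,21): 1 bp
  [21,22): 1 bp
  [22,23): 1 bp
  [23,34): 11 bp
  [34,44): 10 bp
  [44,54): 10 bp
  [54,63): 9 bp
  [63,71): 8 bp
  [71,81): 10 bp
  [81,102): 21 bp
  [102,104): 2 bp
  [104,116): 12 bp
  [116,126): 10 bp
  [126,127): 1 bp
  [127,128): 1 bp
  [128,129): 1 bp
  [129,133): 4 bp
  [133,149): 16 bp
  [149,157): 8 bp
  [157,171): 14 bp
  [171,184): 13 bp
  [184,190): 6 bp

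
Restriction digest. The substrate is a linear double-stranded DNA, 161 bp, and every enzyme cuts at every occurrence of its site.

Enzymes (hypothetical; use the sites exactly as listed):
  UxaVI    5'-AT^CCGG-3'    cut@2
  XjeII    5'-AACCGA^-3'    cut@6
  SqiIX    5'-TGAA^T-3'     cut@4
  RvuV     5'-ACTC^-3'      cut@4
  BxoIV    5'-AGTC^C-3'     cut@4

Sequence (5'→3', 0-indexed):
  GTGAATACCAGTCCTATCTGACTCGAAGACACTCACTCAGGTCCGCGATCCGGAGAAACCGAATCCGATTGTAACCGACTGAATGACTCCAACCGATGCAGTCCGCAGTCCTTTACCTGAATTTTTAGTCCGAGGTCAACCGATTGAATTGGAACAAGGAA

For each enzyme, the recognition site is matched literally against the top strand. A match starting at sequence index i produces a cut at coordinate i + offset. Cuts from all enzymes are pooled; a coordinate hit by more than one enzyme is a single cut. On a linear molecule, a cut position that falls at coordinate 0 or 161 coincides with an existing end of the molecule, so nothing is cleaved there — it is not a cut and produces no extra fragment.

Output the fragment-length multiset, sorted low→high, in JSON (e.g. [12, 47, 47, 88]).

[4,5,5,5,6,7,7,7,8,9,10,11,11,11,13,13,13,16]

Scan for sites:
  UxaVI ATCCGG/2: at [47] ⇒ [49]
  XjeII AACCGA/6: at [56, 72, 90, 137] ⇒ [62, 78, 96, 143]
  SqiIX TGAAT/4: at [1, 79, 117, 144] ⇒ [5, 83, 121, 148]
  RvuV ACTC/4: at [20, 30, 34, 85] ⇒ [24, 34, 38, 89]
  BxoIV AGTCC/4: at [9, 99, 106, 126] ⇒ [13, 103, 110, 130]

All cut coordinates (distinct, sorted): [5, 13, 24, 34, 38, 49, 62, 78, 83, 89, 96, 103, 110, 121, 130, 143, 148]

Fragments:
  [0,5): 5 bp
  [5,13): 8 bp
  [13,24): 11 bp
  [24,34): 10 bp
  [34,38): 4 bp
  [38,49): 11 bp
  [49,62): 13 bp
  [62,78): 16 bp
  [78,83): 5 bp
  [83,89): 6 bp
  [89,96): 7 bp
  [96,103): 7 bp
  [103,110): 7 bp
  [110,121): 11 bp
  [121,130): 9 bp
  [130,143): 13 bp
  [143,148): 5 bp
  [148,161): 13 bp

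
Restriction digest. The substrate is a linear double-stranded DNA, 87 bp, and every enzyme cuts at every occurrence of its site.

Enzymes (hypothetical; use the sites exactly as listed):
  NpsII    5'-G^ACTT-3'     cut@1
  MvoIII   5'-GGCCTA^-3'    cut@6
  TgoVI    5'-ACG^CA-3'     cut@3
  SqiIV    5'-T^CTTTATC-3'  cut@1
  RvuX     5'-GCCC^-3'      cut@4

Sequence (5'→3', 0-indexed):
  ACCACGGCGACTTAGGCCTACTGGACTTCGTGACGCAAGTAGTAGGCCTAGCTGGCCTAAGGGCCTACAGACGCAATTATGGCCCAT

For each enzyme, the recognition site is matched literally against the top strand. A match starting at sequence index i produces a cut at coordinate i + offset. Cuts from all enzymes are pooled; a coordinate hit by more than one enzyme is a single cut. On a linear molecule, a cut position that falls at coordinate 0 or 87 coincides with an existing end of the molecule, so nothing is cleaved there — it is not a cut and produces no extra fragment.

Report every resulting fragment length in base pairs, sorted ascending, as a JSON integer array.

[2,4,6,8,9,9,11,11,12,15]

Scan for sites:
  NpsII GACTT/1: at [8, 23] ⇒ [9, 24]
  MvoIII GGCCTA/6: at [14, 44, 53, 61] ⇒ [20, 50, 59, 67]
  TgoVI ACGCA/3: at [32, 70] ⇒ [35, 73]
  SqiIV (TCTTTATC, off=1): no sites
  RvuX GCCC/4: at [81] ⇒ [85]

All cut coordinates (distinct, sorted): [9, 20, 24, 35, 50, 59, 67, 73, 85]

Fragment lengths:
  [0,9): 9 bp
  [9,20): 11 bp
  [20,24): 4 bp
  [24,35): 11 bp
  [35,50): 15 bp
  [50,59): 9 bp
  [59,67): 8 bp
  [67,73): 6 bp
  [73,85): 12 bp
  [85,87): 2 bp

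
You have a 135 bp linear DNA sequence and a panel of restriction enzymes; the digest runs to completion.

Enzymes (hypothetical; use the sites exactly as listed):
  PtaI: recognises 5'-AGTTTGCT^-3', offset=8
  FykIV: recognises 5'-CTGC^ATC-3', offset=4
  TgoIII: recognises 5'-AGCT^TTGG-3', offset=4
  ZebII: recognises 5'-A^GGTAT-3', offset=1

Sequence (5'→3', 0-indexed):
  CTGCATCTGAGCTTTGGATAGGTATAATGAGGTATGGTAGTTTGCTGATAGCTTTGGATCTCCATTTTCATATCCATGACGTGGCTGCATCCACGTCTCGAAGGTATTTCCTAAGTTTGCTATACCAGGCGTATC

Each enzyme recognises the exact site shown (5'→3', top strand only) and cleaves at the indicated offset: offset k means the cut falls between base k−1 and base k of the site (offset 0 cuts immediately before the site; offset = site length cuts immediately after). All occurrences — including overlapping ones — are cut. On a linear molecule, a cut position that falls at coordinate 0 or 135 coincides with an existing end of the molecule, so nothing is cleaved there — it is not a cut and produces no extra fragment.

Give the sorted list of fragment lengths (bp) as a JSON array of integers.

Per-enzyme occurrences:
  PtaI (AGTTTGCT, off=8): starts [38, 113] → cuts [46, 121]
  FykIV (CTGCATC, off=4): starts [0, 84] → cuts [4, 88]
  TgoIII (AGCTTTGG, off=4): starts [9, 49] → cuts [13, 53]
  ZebII (AGGTAT, off=1): starts [19, 29, 101] → cuts [20, 30, 102]

All cut coordinates (distinct, sorted): [4, 13, 20, 30, 46, 53, 88, 102, 121]

Fragment lengths:
  [0,4): 4 bp
  [4,13): 9 bp
  [13,20): 7 bp
  [20,30): 10 bp
  [30,46): 16 bp
  [46,53): 7 bp
  [53,88): 35 bp
  [88,102): 14 bp
  [102,121): 19 bp
  [121,135): 14 bp

[4,7,7,9,10,14,14,16,19,35]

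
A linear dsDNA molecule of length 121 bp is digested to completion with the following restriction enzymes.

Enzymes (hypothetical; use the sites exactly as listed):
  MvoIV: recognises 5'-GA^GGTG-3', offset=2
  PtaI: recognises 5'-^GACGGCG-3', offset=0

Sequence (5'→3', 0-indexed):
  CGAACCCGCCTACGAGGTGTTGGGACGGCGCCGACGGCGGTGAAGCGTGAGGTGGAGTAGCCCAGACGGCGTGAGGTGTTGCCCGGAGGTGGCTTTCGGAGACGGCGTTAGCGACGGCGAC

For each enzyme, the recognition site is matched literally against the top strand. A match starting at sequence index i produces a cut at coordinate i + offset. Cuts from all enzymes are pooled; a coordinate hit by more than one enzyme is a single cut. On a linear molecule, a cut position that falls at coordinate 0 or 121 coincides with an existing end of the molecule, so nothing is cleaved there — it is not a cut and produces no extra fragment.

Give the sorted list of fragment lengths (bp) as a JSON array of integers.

[8,9,9,10,12,13,13,14,15,18]

Scan for sites:
  MvoIV GAGGTG/2: at [13, 48, 72, 85] ⇒ [15, 50, 74, 87]
  PtaI GACGGCG/0: at [23, 32, 64, 100, 112] ⇒ [23, 32, 64, 100, 112]

Pooled cuts: [15, 23, 32, 50, 64, 74, 87, 100, 112]

Fragment lengths:
  [0,15): 15 bp
  [15,23): 8 bp
  [23,32): 9 bp
  [32,50): 18 bp
  [50,64): 14 bp
  [64,74): 10 bp
  [74,87): 13 bp
  [87,100): 13 bp
  [100,112): 12 bp
  [112,121): 9 bp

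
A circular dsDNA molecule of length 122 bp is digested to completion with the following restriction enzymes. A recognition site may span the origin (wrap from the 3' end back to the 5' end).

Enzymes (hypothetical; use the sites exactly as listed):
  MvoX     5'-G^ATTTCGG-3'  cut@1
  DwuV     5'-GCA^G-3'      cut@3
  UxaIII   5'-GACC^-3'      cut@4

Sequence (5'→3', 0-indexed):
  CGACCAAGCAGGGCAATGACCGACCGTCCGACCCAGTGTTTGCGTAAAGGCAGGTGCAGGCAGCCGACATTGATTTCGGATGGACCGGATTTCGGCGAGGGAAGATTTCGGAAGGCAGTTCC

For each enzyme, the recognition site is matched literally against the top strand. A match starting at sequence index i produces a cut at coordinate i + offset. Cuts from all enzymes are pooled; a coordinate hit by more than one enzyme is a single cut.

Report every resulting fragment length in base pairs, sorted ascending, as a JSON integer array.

[2,4,4,5,6,8,10,10,11,13,14,16,19]

Per-enzyme occurrences:
  MvoX GATTTCGG/1: at [71, 87, 103] ⇒ [72, 88, 104]
  DwuV GCAG/3: at [7, 49, 55, 59, 114] ⇒ [10, 52, 58, 62, 117]
  UxaIII GACC/4: at [1, 17, 21, 29, 82] ⇒ [5, 21, 25, 33, 86]

All cut coordinates (distinct, sorted): [5, 10, 21, 25, 33, 52, 58, 62, 72, 86, 88, 104, 117]

Fragment lengths:
  5→10: 5 bp
  10→21: 11 bp
  21→25: 4 bp
  25→33: 8 bp
  33→52: 19 bp
  52→58: 6 bp
  58→62: 4 bp
  62→72: 10 bp
  72→86: 14 bp
  86→88: 2 bp
  88→104: 16 bp
  104→117: 13 bp
  117→5 (wrap): 122-117+5 = 10 bp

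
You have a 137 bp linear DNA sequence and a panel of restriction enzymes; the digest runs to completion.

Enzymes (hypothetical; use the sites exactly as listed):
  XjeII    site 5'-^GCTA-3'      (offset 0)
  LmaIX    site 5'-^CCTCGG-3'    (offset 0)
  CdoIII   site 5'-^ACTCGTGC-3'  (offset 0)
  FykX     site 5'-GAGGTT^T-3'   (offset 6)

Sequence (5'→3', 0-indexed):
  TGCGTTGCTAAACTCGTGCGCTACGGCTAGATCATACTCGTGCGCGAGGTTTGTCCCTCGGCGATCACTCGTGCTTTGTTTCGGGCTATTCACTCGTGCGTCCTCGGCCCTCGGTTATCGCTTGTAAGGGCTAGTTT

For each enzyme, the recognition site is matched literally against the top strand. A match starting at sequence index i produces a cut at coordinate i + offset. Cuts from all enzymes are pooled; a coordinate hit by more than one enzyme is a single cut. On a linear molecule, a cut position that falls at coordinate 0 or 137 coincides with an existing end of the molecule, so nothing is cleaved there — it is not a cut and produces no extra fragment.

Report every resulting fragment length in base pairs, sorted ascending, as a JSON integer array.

[4,5,6,6,7,7,8,8,10,10,11,16,18,21]

Per-enzyme occurrences:
  XjeII GCTA/0: at [6, 19, 25, 84, 129] ⇒ [6, 19, 25, 84, 129]
  LmaIX CCTCGG/0: at [55, 101, 108] ⇒ [55, 101, 108]
  CdoIII ACTCGTGC/0: at [11, 35, 66, 91] ⇒ [11, 35, 66, 91]
  FykX GAGGTTT/6: at [45] ⇒ [51]

Pooled cuts: [6, 11, 19, 25, 35, 51, 55, 66, 84, 91, 101, 108, 129]

Fragment lengths:
  [0,6): 6 bp
  [6,11): 5 bp
  [11,19): 8 bp
  [19,25): 6 bp
  [25,35): 10 bp
  [35,51): 16 bp
  [51,55): 4 bp
  [55,66): 11 bp
  [66,84): 18 bp
  [84,91): 7 bp
  [91,101): 10 bp
  [101,108): 7 bp
  [108,129): 21 bp
  [129,137): 8 bp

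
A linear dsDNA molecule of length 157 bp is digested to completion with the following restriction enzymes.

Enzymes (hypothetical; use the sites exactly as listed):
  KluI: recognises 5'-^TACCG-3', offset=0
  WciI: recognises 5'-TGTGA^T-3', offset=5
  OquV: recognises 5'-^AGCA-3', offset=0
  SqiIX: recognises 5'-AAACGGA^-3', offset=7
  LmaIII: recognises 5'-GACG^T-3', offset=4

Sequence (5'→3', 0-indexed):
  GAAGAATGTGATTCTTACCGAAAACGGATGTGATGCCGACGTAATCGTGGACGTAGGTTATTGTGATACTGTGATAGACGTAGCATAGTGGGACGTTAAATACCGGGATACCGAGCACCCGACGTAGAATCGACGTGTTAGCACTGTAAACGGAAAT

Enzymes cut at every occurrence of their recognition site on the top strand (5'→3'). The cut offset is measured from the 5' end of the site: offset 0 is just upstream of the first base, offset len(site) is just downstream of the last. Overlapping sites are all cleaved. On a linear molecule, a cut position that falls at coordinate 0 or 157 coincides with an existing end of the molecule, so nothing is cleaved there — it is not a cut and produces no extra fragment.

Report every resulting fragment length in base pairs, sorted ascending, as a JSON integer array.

Per-enzyme occurrences:
  KluI (TACCG, off=0): starts [15, 100, 108] → cuts [15, 100, 108]
  WciI (TGTGAT, off=5): starts [6, 28, 61, 69] → cuts [11, 33, 66, 74]
  OquV (AGCA, off=0): starts [81, 113, 139] → cuts [81, 113, 139]
  SqiIX (AAACGGA, off=7): starts [21, 147] → cuts [28, 154]
  LmaIII (GACGT, off=4): starts [37, 49, 76, 91, 120, 131] → cuts [41, 53, 80, 95, 124, 135]

Pooled cuts: [11, 15, 28, 33, 41, 53, 66, 74, 80, 81, 95, 100, 108, 113, 124, 135, 139, 154]

Fragment lengths:
  [0,11): 11 bp
  [11,15): 4 bp
  [15,28): 13 bp
  [28,33): 5 bp
  [33,41): 8 bp
  [41,53): 12 bp
  [53,66): 13 bp
  [66,74): 8 bp
  [74,80): 6 bp
  [80,81): 1 bp
  [81,95): 14 bp
  [95,100): 5 bp
  [100,108): 8 bp
  [108,113): 5 bp
  [113,124): 11 bp
  [124,135): 11 bp
  [135,139): 4 bp
  [139,154): 15 bp
  [154,157): 3 bp

[1,3,4,4,5,5,5,6,8,8,8,11,11,11,12,13,13,14,15]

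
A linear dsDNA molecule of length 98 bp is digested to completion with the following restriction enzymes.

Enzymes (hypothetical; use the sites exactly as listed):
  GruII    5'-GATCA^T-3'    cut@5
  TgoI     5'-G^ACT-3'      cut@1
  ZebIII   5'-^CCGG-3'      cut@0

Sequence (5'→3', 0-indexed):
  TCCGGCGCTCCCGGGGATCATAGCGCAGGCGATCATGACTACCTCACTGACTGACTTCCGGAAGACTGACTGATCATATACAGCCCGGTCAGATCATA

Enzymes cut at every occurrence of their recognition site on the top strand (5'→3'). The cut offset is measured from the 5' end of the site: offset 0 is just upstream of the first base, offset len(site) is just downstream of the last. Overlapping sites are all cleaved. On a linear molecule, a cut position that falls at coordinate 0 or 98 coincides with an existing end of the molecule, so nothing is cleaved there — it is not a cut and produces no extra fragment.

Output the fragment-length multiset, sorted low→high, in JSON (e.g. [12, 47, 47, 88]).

Scan for sites:
  GruII (GATCAT, off=5): starts [15, 30, 71, 91] → cuts [20, 35, 76, 96]
  TgoI (GACT, off=1): starts [36, 48, 52, 63, 67] → cuts [37, 49, 53, 64, 68]
  ZebIII (CCGG, off=0): starts [1, 10, 57, 84] → cuts [1, 10, 57, 84]

All cut coordinates (distinct, sorted): [1, 10, 20, 35, 37, 49, 53, 57, 64, 68, 76, 84, 96]

Fragments:
  [0,1): 1 bp
  [1,10): 9 bp
  [10,20): 10 bp
  [20,35): 15 bp
  [35,37): 2 bp
  [37,49): 12 bp
  [49,53): 4 bp
  [53,57): 4 bp
  [57,64): 7 bp
  [64,68): 4 bp
  [68,76): 8 bp
  [76,84): 8 bp
  [84,96): 12 bp
  [96,98): 2 bp

[1,2,2,4,4,4,7,8,8,9,10,12,12,15]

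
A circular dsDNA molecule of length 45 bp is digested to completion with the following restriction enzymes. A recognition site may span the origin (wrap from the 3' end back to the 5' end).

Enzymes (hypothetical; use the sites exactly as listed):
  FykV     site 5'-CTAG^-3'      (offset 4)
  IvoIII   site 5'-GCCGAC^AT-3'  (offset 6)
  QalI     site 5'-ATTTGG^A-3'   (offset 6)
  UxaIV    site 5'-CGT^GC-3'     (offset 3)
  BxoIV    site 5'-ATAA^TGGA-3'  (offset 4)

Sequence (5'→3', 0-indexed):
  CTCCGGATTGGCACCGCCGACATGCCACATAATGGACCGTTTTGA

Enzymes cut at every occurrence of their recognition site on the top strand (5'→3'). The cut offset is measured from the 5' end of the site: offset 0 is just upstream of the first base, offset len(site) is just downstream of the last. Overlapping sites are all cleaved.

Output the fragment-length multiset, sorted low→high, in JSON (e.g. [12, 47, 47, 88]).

[11,34]

Scan for sites:
  FykV (CTAG, off=4): no sites
  IvoIII (GCCGACAT, off=6): starts [15] → cuts [21]
  QalI (ATTTGGA, off=6): no sites
  UxaIV (CGTGC, off=3): no sites
  BxoIV (ATAATGGA, off=4): starts [28] → cuts [32]

All cut coordinates (distinct, sorted): [21, 32]

Fragment lengths:
  21→32: 11 bp
  32→21 (wrap): 45-32+21 = 34 bp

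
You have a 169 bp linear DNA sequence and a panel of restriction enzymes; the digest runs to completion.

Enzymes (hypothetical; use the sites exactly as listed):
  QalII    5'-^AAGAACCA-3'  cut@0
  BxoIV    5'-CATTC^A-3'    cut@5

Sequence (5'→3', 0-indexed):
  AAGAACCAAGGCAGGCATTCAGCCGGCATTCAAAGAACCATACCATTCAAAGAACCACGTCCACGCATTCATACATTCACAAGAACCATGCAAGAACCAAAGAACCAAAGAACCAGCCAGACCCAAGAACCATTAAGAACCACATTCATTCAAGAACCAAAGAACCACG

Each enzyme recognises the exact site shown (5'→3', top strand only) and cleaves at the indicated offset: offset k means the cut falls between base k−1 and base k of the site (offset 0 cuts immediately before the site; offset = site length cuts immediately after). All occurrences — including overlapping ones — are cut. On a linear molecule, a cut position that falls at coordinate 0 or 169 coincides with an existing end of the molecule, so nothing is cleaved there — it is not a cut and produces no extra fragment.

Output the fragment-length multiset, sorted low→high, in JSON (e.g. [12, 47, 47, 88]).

Per-enzyme occurrences:
  QalII AAGAACCA/0: at [0, 32, 49, 80, 91, 99, 107, 124, 134, 151, 159] ⇒ [32, 49, 80, 91, 99, 107, 124, 134, 151, 159] (position 0 is a terminus of the linear molecule — no cut)
  BxoIV CATTCA/5: at [15, 26, 43, 65, 73, 142, 146] ⇒ [20, 31, 48, 70, 78, 147, 151]

All cut coordinates (distinct, sorted): [20, 31, 32, 48, 49, 70, 78, 80, 91, 99, 107, 124, 134, 147, 151, 159]

Fragment lengths:
  [0,20): 20 bp
  [20,31): 11 bp
  [31,32): 1 bp
  [32,48): 16 bp
  [48,49): 1 bp
  [49,70): 21 bp
  [70,78): 8 bp
  [78,80): 2 bp
  [80,91): 11 bp
  [91,99): 8 bp
  [99,107): 8 bp
  [107,124): 17 bp
  [124,134): 10 bp
  [134,147): 13 bp
  [147,151): 4 bp
  [151,159): 8 bp
  [159,169): 10 bp

[1,1,2,4,8,8,8,8,10,10,11,11,13,16,17,20,21]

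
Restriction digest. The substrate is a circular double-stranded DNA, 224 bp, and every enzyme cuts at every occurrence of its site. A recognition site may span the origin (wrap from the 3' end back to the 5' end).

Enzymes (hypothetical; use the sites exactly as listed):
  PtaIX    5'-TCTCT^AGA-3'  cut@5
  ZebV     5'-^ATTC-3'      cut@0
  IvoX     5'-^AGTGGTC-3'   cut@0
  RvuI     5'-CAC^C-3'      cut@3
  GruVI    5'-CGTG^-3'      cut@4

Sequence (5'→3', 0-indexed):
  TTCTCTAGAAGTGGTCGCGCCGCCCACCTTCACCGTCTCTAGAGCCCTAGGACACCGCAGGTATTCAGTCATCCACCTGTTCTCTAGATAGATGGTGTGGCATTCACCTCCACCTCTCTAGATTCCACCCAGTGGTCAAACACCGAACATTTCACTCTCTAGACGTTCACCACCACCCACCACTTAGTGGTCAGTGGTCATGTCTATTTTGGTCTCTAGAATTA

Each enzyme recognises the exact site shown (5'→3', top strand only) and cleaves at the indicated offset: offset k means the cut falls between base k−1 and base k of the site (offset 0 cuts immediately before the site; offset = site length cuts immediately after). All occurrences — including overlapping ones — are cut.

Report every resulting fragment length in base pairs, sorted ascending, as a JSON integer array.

Site scan:
  PtaIX TCTCTAGA/5: at [1, 35, 80, 114, 155, 212] ⇒ [6, 40, 85, 119, 160, 217]
  ZebV ATTC/0: at [62, 101, 121, 223] ⇒ [62, 101, 121, 223]
  IvoX AGTGGTC/0: at [9, 130, 185, 192] ⇒ [9, 130, 185, 192]
  RvuI CACC/3: at [24, 30, 52, 73, 104, 110, 125, 140, 167, 170, 173, 177] ⇒ [27, 33, 55, 76, 107, 113, 128, 143, 170, 173, 176, 180]
  GruVI (CGTG, off=4): no sites

Pooled cuts: [6, 9, 27, 33, 40, 55, 62, 76, 85, 101, 107, 113, 119, 121, 128, 130, 143, 160, 170, 173, 176, 180, 185, 192, 217, 223]

Fragments:
  6→9: 3 bp
  9→27: 18 bp
  27→33: 6 bp
  33→40: 7 bp
  40→55: 15 bp
  55→62: 7 bp
  62→76: 14 bp
  76→85: 9 bp
  85→101: 16 bp
  101→107: 6 bp
  107→113: 6 bp
  113→119: 6 bp
  119→121: 2 bp
  121→128: 7 bp
  128→130: 2 bp
  130→143: 13 bp
  143→160: 17 bp
  160→170: 10 bp
  170→173: 3 bp
  173→176: 3 bp
  176→180: 4 bp
  180→185: 5 bp
  185→192: 7 bp
  192→217: 25 bp
  217→223: 6 bp
  223→6 (wrap): 224-223+6 = 7 bp

[2,2,3,3,3,4,5,6,6,6,6,6,7,7,7,7,7,9,10,13,14,15,16,17,18,25]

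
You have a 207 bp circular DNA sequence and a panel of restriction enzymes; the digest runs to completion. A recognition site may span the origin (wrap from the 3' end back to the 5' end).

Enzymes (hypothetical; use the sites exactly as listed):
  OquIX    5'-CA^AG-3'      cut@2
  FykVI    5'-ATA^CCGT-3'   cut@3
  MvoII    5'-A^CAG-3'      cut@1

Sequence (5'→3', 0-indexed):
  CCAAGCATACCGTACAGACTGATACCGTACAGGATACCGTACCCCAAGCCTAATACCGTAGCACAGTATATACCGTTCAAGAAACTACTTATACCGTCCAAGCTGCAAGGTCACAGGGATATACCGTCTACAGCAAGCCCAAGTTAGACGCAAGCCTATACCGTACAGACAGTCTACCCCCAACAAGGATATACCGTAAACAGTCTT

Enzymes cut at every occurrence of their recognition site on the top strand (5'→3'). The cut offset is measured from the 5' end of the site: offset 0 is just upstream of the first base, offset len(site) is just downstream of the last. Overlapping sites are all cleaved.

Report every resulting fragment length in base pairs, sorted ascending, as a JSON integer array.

Scan for sites:
  OquIX CAAG/2: at [1, 44, 77, 98, 105, 133, 139, 150, 183] ⇒ [3, 46, 79, 100, 107, 135, 141, 152, 185]
  FykVI ATACCGT/3: at [6, 21, 33, 52, 69, 90, 120, 157, 190] ⇒ [9, 24, 36, 55, 72, 93, 123, 160, 193]
  MvoII ACAG/1: at [13, 28, 62, 112, 129, 164, 168, 199] ⇒ [14, 29, 63, 113, 130, 165, 169, 200]

All cut coordinates (distinct, sorted): [3, 9, 14, 24, 29, 36, 46, 55, 63, 72, 79, 93, 100, 107, 113, 123, 130, 135, 141, 152, 160, 165, 169, 185, 193, 200]

Fragments:
  3→9: 6 bp
  9→14: 5 bp
  14→24: 10 bp
  24→29: 5 bp
  29→36: 7 bp
  36→46: 10 bp
  46→55: 9 bp
  55→63: 8 bp
  63→72: 9 bp
  72→79: 7 bp
  79→93: 14 bp
  93→100: 7 bp
  100→107: 7 bp
  107→113: 6 bp
  113→123: 10 bp
  123→130: 7 bp
  130→135: 5 bp
  135→141: 6 bp
  141→152: 11 bp
  152→160: 8 bp
  160→165: 5 bp
  165→169: 4 bp
  169→185: 16 bp
  185→193: 8 bp
  193→200: 7 bp
  200→3 (wrap): 207-200+3 = 10 bp

[4,5,5,5,5,6,6,6,7,7,7,7,7,7,8,8,8,9,9,10,10,10,10,11,14,16]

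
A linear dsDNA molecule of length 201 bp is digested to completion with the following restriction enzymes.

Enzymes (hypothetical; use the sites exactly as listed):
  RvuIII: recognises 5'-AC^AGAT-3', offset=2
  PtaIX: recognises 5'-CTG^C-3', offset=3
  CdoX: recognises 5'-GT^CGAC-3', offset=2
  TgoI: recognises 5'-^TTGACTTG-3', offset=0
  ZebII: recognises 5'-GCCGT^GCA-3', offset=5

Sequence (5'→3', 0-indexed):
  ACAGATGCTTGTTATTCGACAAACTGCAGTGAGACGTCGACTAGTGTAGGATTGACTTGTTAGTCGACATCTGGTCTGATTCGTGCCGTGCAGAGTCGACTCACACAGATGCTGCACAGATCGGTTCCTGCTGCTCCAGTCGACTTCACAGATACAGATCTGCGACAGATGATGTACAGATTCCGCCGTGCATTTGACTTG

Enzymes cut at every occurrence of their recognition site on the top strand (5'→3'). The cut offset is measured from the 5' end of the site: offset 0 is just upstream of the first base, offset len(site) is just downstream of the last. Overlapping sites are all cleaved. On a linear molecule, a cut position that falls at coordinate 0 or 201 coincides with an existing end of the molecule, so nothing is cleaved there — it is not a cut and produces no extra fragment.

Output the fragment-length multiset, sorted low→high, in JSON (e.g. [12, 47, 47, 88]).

[2,3,3,4,4,6,7,7,7,8,8,9,10,11,11,12,13,13,14,24,25]

Scan for sites:
  RvuIII (ACAGAT, off=2): starts [0, 104, 115, 147, 153, 164, 175] → cuts [2, 106, 117, 149, 155, 166, 177]
  PtaIX (CTGC, off=3): starts [23, 111, 127, 130, 159] → cuts [26, 114, 130, 133, 162]
  CdoX (GTCGAC, off=2): starts [35, 62, 94, 138] → cuts [37, 64, 96, 140]
  TgoI (TTGACTTG, off=0): starts [51, 193] → cuts [51, 193]
  ZebII (GCCGTGCA, off=5): starts [84, 184] → cuts [89, 189]

All cut coordinates (distinct, sorted): [2, 26, 37, 51, 64, 89, 96, 106, 114, 117, 130, 133, 140, 149, 155, 162, 166, 177, 189, 193]

Fragment lengths:
  [0,2): 2 bp
  [2,26): 24 bp
  [26,37): 11 bp
  [37,51): 14 bp
  [51,64): 13 bp
  [64,89): 25 bp
  [89,96): 7 bp
  [96,106): 10 bp
  [106,114): 8 bp
  [114,117): 3 bp
  [117,130): 13 bp
  [130,133): 3 bp
  [133,140): 7 bp
  [140,149): 9 bp
  [149,155): 6 bp
  [155,162): 7 bp
  [162,166): 4 bp
  [166,177): 11 bp
  [177,189): 12 bp
  [189,193): 4 bp
  [193,201): 8 bp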